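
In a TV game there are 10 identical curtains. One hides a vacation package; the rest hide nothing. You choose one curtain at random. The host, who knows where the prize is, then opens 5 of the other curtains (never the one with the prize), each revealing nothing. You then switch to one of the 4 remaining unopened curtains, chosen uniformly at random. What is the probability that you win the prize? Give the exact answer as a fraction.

9/40

Your original curtain holds the prize with probability 1/10, so the other 9 collectively hold it with probability 9/10.
The host can always find 5 empty curtains to open, so the reveals don't change that 9/10; it is now spread over the 4 remaining unopened curtains.
P(win by switching) = (9/10) · (1/4) = 9/40.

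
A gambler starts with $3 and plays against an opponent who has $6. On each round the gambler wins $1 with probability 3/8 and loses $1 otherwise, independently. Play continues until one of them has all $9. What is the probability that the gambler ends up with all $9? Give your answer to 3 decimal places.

0.037

Let r = q/p = (5/8)/(3/8) = 5/3. The recurrence P(i) = p·P(i+1) + q·P(i−1) with P(0)=0, P(9)=1 gives P(i) = (1 − r^i)/(1 − r^9).
P(3) = (1 − (5/3)^3) / (1 − (5/3)^9) = 729/19729 ≈ 0.037.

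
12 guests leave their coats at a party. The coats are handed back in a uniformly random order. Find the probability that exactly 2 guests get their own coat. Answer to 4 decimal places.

Choose which 2 of the 12 are fixed: C(12,2) = 66 ways.
The remaining 10 must have no fixed point: D(10) = 1334961.
P = 66·1334961/479001600 = 16481/89600 ≈ 0.1839.

0.1839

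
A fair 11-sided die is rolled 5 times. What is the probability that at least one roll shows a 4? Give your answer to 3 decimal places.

0.379

P(no roll shows a 4) = (10/11)^5 ≈ 0.621.
P(at least one) = 1 − 0.621 = 0.379.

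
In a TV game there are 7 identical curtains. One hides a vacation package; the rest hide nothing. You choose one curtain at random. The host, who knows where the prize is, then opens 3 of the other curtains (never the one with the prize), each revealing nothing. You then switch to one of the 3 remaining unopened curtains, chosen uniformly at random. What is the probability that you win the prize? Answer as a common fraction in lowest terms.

2/7

Your original curtain holds the prize with probability 1/7, so the other 6 collectively hold it with probability 6/7.
The host can always find 3 empty curtains to open, so the reveals don't change that 6/7; it is now spread over the 3 remaining unopened curtains.
P(win by switching) = (6/7) · (1/3) = 2/7.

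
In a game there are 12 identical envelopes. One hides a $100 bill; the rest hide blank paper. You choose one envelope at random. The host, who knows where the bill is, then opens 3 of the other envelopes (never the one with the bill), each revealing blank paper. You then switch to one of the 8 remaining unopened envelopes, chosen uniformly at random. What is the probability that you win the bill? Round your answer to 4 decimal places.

Your original envelope holds the bill with probability 1/12, so the other 11 collectively hold it with probability 11/12.
The host can always find 3 empty envelopes to open, so the reveals don't change that 11/12; it is now spread over the 8 remaining unopened envelopes.
P(win by switching) = (11/12) · (1/8) = 11/96 ≈ 0.1146.

0.1146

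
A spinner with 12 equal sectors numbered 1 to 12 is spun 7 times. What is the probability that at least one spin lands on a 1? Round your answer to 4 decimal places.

P(no spin lands on a 1) = (11/12)^7 ≈ 0.5439.
P(at least one) = 1 − 0.5439 = 0.4561.

0.4561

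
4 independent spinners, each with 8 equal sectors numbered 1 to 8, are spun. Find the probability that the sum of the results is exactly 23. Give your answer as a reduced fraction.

There are 8^4 = 4096 equally likely outcomes.
The number of ordered 4-tuples from {1,…,8} summing to 23 is 204.
P(sum = 23) = 204/4096 = 51/1024.

51/1024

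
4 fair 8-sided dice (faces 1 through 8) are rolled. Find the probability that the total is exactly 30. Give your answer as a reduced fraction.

There are 8^4 = 4096 equally likely outcomes.
The number of ordered 4-tuples from {1,…,8} summing to 30 is 10.
P(sum = 30) = 10/4096 = 5/2048.

5/2048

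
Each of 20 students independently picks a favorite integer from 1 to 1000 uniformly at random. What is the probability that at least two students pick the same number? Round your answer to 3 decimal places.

It's easier to compute the probability that all 20 are distinct.
P(all distinct) = 1000/1000 · 999/1000 · ··· · 981/1000 ≈ 0.826.
So the probability of at least one match is 1 − 0.826 = 0.174.

0.174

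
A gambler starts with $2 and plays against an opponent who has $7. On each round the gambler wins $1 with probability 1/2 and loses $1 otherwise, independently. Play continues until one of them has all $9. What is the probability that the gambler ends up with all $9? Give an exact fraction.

2/9

With a fair step, P(i) = ½P(i−1) + ½P(i+1) with P(0)=0, P(9)=1 has the linear solution P(i) = i/9.
P(2) = 2/9.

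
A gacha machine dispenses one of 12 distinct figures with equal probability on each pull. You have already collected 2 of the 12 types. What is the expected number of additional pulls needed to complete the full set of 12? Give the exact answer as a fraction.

7381/210

Starting from 2 distinct types, each trial gives a new one with probability (12−i)/12 when i types are held, so the wait for the next new type is 12/(12−i).
E = 12/10 + 12/9 + 12/8 + 12/7 + 12/6 + 12/5 + 12/4 + 12/3 + 12/2 + 12/1 = 7381/210.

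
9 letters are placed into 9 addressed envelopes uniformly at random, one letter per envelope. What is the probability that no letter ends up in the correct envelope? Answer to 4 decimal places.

0.3679

This is the derangement probability: permutations of 9 with no fixed point.
D(9) = 9! · (1 − 1/1! + 1/2! − ··· + (−1)^9/9!) = 133496.
P = 133496/362880 = 16687/45360 ≈ 0.3679.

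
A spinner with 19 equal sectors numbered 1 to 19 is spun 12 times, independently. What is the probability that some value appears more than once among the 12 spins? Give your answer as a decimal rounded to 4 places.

0.9891

P(all 12 different) = 19/19 · 18/19 · ··· · 8/19 ≈ 0.0109.
P(at least two equal) = 1 − 0.0109 = 0.9891.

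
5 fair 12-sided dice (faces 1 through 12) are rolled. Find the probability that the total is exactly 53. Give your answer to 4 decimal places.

0.0013

There are 12^5 = 248832 equally likely outcomes.
The number of ordered 5-tuples from {1,…,12} summing to 53 is 330.
P(sum = 53) = 330/248832 = 55/41472 ≈ 0.0013.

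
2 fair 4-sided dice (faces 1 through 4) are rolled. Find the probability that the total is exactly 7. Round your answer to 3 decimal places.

There are 4^2 = 16 equally likely outcomes.
The number of ordered 2-tuples from {1,…,4} summing to 7 is 2.
P(sum = 7) = 2/16 = 1/8 ≈ 0.125.

0.125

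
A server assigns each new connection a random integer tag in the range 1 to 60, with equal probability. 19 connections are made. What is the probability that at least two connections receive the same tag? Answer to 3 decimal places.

It's easier to compute the probability that all 19 are distinct.
P(all distinct) = 60/60 · 59/60 · ··· · 42/60 ≈ 0.041.
So the probability of at least one match is 1 − 0.041 = 0.959.

0.959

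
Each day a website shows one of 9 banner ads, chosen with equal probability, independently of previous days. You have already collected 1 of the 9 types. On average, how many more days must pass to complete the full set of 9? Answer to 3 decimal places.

Starting from 1 distinct type, each trial gives a new one with probability (9−i)/9 when i types are held, so the wait for the next new type is 9/(9−i).
E = 9/8 + 9/7 + 9/6 + 9/5 + 9/4 + 9/3 + 9/2 + 9/1 = 6849/280 ≈ 24.461.

24.461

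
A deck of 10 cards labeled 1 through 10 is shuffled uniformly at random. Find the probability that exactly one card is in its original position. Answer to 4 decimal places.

0.3679

Choose which one is fixed: C(10,1) = 10 ways.
The remaining 9 must have no fixed point: D(9) = 133496.
P = 10·133496/3628800 = 16687/45360 ≈ 0.3679.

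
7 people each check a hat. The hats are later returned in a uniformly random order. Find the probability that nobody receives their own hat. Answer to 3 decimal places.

0.368

This is the derangement probability: permutations of 7 with no fixed point.
D(7) = 7! · (1 − 1/1! + 1/2! − ··· + (−1)^7/7!) = 1854.
P = 1854/5040 = 103/280 ≈ 0.368.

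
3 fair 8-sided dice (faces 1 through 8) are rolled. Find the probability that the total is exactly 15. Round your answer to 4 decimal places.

There are 8^3 = 512 equally likely outcomes.
The number of ordered 3-tuples from {1,…,8} summing to 15 is 46.
P(sum = 15) = 46/512 = 23/256 ≈ 0.0898.

0.0898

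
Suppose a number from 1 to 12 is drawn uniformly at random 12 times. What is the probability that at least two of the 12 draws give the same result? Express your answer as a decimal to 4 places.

P(all 12 different) = 12/12 · 11/12 · ··· · 1/12 ≈ 0.0001.
P(at least two equal) = 1 − 0.0001 = 0.9999.

0.9999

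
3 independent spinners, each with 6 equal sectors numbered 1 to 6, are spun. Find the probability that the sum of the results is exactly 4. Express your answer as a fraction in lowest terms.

There are 6^3 = 216 equally likely outcomes.
The number of ordered 3-tuples from {1,…,6} summing to 4 is 3.
P(sum = 4) = 3/216 = 1/72.

1/72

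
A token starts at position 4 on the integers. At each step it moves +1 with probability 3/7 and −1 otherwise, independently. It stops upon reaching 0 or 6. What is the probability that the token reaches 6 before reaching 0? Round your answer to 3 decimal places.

0.468

Let r = q/p = (4/7)/(3/7) = 4/3. The recurrence P(i) = p·P(i+1) + q·P(i−1) with P(0)=0, P(6)=1 gives P(i) = (1 − r^i)/(1 − r^6).
P(4) = (1 − (4/3)^4) / (1 − (4/3)^6) = 225/481 ≈ 0.468.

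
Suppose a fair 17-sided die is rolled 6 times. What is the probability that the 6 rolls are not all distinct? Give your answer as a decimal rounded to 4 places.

P(all 6 different) = 17/17 · 16/17 · ··· · 12/17 ≈ 0.3692.
P(at least two equal) = 1 − 0.3692 = 0.6308.

0.6308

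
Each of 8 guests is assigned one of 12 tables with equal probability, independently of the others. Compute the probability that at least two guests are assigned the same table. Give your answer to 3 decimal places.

0.954

It's easier to compute the probability that all 8 are distinct.
P(all distinct) = 12/12 · 11/12 · ··· · 5/12 ≈ 0.046.
So the probability of at least one match is 1 − 0.046 = 0.954.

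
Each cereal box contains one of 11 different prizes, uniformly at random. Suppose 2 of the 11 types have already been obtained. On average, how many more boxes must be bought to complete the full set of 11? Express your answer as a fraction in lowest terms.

78419/2520

Starting from 2 distinct types, each trial gives a new one with probability (11−i)/11 when i types are held, so the wait for the next new type is 11/(11−i).
E = 11/9 + 11/8 + 11/7 + 11/6 + 11/5 + 11/4 + 11/3 + 11/2 + 11/1 = 78419/2520.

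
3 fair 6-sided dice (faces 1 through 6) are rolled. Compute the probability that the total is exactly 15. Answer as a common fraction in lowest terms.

5/108

There are 6^3 = 216 equally likely outcomes.
The number of ordered 3-tuples from {1,…,6} summing to 15 is 10.
P(sum = 15) = 10/216 = 5/108.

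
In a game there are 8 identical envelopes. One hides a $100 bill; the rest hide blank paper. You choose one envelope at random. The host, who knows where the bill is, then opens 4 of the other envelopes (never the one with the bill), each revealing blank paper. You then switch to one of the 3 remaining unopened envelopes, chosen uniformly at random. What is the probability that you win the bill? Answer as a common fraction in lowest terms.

7/24

Your original envelope holds the bill with probability 1/8, so the other 7 collectively hold it with probability 7/8.
The host can always find 4 empty envelopes to open, so the reveals don't change that 7/8; it is now spread over the 3 remaining unopened envelopes.
P(win by switching) = (7/8) · (1/3) = 7/24.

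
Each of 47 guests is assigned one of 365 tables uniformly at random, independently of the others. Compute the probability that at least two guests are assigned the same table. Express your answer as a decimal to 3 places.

0.955

It's easier to compute the probability that all 47 are distinct.
P(all distinct) = 365/365 · 364/365 · ··· · 319/365 ≈ 0.045.
So the probability of at least one match is 1 − 0.045 = 0.955.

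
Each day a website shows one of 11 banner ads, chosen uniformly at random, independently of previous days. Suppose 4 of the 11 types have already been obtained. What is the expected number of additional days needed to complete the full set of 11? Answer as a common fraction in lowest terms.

3993/140

Starting from 4 distinct types, each trial gives a new one with probability (11−i)/11 when i types are held, so the wait for the next new type is 11/(11−i).
E = 11/7 + 11/6 + 11/5 + 11/4 + 11/3 + 11/2 + 11/1 = 3993/140.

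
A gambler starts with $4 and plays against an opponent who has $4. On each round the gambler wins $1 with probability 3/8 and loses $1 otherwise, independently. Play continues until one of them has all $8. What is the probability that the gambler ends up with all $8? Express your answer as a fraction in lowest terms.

81/706

Let r = q/p = (5/8)/(3/8) = 5/3. The recurrence P(i) = p·P(i+1) + q·P(i−1) with P(0)=0, P(8)=1 gives P(i) = (1 − r^i)/(1 − r^8).
P(4) = (1 − (5/3)^4) / (1 − (5/3)^8) = 81/706.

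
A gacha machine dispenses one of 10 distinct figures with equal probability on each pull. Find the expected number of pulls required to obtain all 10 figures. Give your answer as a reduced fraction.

7381/252

After i distinct types are collected, each trial gives a new one with probability (10−i)/10, so the expected wait for the next new type is 10/(10−i).
E = 10/10 + 10/9 + 10/8 + 10/7 + 10/6 + 10/5 + 10/4 + 10/3 + 10/2 + 10/1 = 7381/252.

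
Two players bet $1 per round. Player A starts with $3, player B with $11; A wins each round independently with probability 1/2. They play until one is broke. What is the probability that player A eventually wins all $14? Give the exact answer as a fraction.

With a fair step, P(i) = ½P(i−1) + ½P(i+1) with P(0)=0, P(14)=1 has the linear solution P(i) = i/14.
P(3) = 3/14.

3/14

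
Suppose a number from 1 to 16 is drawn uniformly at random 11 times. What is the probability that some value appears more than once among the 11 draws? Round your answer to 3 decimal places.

P(all 11 different) = 16/16 · 15/16 · ··· · 6/16 ≈ 0.010.
P(at least two equal) = 1 − 0.010 = 0.990.

0.990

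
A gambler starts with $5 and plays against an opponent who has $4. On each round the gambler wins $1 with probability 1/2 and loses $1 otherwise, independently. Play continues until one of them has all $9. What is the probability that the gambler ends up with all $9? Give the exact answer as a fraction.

5/9

With a fair step, P(i) = ½P(i−1) + ½P(i+1) with P(0)=0, P(9)=1 has the linear solution P(i) = i/9.
P(5) = 5/9.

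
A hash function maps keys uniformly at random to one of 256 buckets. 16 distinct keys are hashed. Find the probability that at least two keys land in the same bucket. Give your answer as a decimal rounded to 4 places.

0.3803

It's easier to compute the probability that all 16 are distinct.
P(all distinct) = 256/256 · 255/256 · ··· · 241/256 ≈ 0.6197.
So the probability of at least one match is 1 − 0.6197 = 0.3803.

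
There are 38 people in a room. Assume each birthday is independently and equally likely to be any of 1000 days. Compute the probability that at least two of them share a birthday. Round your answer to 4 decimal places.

0.5093

It's easier to compute the probability that all 38 are distinct.
P(all distinct) = 1000/1000 · 999/1000 · ··· · 963/1000 ≈ 0.4907.
So the probability of at least one match is 1 − 0.4907 = 0.5093.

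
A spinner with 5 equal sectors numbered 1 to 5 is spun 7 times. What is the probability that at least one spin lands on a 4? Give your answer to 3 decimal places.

0.790

P(no spin lands on a 4) = (4/5)^7 ≈ 0.210.
P(at least one) = 1 − 0.210 = 0.790.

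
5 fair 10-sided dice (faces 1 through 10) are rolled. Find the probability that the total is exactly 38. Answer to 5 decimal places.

There are 10^5 = 100000 equally likely outcomes.
The number of ordered 5-tuples from {1,…,10} summing to 38 is 1745.
P(sum = 38) = 1745/100000 = 349/20000 ≈ 0.01745.

0.01745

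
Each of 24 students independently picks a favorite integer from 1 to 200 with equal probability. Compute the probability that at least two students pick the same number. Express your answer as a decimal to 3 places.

It's easier to compute the probability that all 24 are distinct.
P(all distinct) = 200/200 · 199/200 · ··· · 177/200 ≈ 0.238.
So the probability of at least one match is 1 − 0.238 = 0.762.

0.762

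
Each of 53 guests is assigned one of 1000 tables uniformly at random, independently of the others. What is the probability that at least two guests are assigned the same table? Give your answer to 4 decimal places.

0.7541

It's easier to compute the probability that all 53 are distinct.
P(all distinct) = 1000/1000 · 999/1000 · ··· · 948/1000 ≈ 0.2459.
So the probability of at least one match is 1 − 0.2459 = 0.7541.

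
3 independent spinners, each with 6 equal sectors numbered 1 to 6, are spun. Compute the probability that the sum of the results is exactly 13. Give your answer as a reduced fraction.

7/72

There are 6^3 = 216 equally likely outcomes.
The number of ordered 3-tuples from {1,…,6} summing to 13 is 21.
P(sum = 13) = 21/216 = 7/72.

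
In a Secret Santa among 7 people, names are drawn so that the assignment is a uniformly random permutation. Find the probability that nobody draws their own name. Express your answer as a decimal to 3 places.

This is the derangement probability: permutations of 7 with no fixed point.
D(7) = 7! · (1 − 1/1! + 1/2! − ··· + (−1)^7/7!) = 1854.
P = 1854/5040 = 103/280 ≈ 0.368.

0.368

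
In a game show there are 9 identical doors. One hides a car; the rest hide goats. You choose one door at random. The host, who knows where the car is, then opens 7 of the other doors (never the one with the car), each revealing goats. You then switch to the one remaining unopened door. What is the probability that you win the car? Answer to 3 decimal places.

Your original door holds the car with probability 1/9, so the other 8 collectively hold it with probability 8/9.
The host can always find 7 empty doors to open, so the reveals don't change that 8/9; it is now spread over the 1 remaining unopened door.
P(win by switching) = (8/9) · (1/1) = 8/9 ≈ 0.889.

0.889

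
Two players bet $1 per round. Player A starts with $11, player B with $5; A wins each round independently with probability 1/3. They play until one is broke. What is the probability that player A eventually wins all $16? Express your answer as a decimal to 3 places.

0.031

Let r = q/p = (2/3)/(1/3) = 2. The recurrence P(i) = p·P(i+1) + q·P(i−1) with P(0)=0, P(16)=1 gives P(i) = (1 − r^i)/(1 − r^16).
P(11) = (1 − (2)^11) / (1 − (2)^16) = 2047/65535 ≈ 0.031.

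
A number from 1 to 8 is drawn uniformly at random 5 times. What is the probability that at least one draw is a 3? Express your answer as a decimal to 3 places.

0.487

P(no draw is a 3) = (7/8)^5 ≈ 0.513.
P(at least one) = 1 − 0.513 = 0.487.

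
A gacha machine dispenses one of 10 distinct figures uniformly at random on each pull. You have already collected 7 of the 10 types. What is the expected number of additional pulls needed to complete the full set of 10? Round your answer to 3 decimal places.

Starting from 7 distinct types, each trial gives a new one with probability (10−i)/10 when i types are held, so the wait for the next new type is 10/(10−i).
E = 10/3 + 10/2 + 10/1 = 55/3 ≈ 18.333.

18.333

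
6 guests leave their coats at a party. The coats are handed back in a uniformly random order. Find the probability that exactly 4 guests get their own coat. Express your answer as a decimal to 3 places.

0.021

Choose which 4 of the 6 are fixed: C(6,4) = 15 ways.
The remaining 2 must have no fixed point: D(2) = 1.
P = 15·1/720 = 1/48 ≈ 0.021.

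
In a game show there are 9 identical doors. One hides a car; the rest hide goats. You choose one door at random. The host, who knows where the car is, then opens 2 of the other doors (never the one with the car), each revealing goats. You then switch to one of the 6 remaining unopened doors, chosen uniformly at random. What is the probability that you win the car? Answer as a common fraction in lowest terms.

Your original door holds the car with probability 1/9, so the other 8 collectively hold it with probability 8/9.
The host can always find 2 empty doors to open, so the reveals don't change that 8/9; it is now spread over the 6 remaining unopened doors.
P(win by switching) = (8/9) · (1/6) = 4/27.

4/27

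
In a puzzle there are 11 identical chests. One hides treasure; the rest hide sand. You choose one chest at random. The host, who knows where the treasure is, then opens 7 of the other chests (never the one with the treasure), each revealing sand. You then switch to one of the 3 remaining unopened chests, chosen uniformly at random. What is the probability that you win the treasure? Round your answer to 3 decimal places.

Your original chest holds the treasure with probability 1/11, so the other 10 collectively hold it with probability 10/11.
The host can always find 7 empty chests to open, so the reveals don't change that 10/11; it is now spread over the 3 remaining unopened chests.
P(win by switching) = (10/11) · (1/3) = 10/33 ≈ 0.303.

0.303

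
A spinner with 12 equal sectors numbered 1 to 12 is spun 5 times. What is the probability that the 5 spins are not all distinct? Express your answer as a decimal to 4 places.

P(all 5 different) = 12/12 · 11/12 · ··· · 8/12 ≈ 0.3819.
P(at least two equal) = 1 − 0.3819 = 0.6181.

0.6181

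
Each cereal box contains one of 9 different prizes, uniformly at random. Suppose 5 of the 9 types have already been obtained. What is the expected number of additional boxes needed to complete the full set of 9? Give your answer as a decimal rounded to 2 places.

Starting from 5 distinct types, each trial gives a new one with probability (9−i)/9 when i types are held, so the wait for the next new type is 9/(9−i).
E = 9/4 + 9/3 + 9/2 + 9/1 = 75/4 ≈ 18.75.

18.75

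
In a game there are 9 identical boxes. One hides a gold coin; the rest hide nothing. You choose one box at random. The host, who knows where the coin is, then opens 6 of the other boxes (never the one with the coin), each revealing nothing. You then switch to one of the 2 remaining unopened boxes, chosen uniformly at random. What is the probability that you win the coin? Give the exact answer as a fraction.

Your original box holds the coin with probability 1/9, so the other 8 collectively hold it with probability 8/9.
The host can always find 6 empty boxes to open, so the reveals don't change that 8/9; it is now spread over the 2 remaining unopened boxes.
P(win by switching) = (8/9) · (1/2) = 4/9.

4/9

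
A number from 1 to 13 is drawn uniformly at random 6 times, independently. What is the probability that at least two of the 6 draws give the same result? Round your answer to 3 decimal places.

0.744

P(all 6 different) = 13/13 · 12/13 · ··· · 8/13 ≈ 0.256.
P(at least two equal) = 1 − 0.256 = 0.744.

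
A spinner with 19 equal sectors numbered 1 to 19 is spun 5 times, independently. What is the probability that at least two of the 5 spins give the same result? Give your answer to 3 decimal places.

0.436

P(all 5 different) = 19/19 · 18/19 · ··· · 15/19 ≈ 0.564.
P(at least two equal) = 1 − 0.564 = 0.436.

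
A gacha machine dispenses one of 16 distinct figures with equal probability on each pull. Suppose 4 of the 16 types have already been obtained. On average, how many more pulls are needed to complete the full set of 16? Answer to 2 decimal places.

49.65

Starting from 4 distinct types, each trial gives a new one with probability (16−i)/16 when i types are held, so the wait for the next new type is 16/(16−i).
E = 16/12 + 16/11 + 16/10 + 16/9 + 16/8 + 16/7 + 16/6 + 16/5 + 16/4 + 16/3 + 16/2 + 16/1 = 172042/3465 ≈ 49.65.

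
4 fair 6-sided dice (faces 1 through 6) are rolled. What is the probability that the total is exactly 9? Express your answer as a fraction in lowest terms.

7/162

There are 6^4 = 1296 equally likely outcomes.
The number of ordered 4-tuples from {1,…,6} summing to 9 is 56.
P(sum = 9) = 56/1296 = 7/162.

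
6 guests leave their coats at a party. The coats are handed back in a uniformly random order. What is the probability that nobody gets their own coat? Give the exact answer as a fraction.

53/144

This is the derangement probability: permutations of 6 with no fixed point.
D(6) = 6! · (1 − 1/1! + 1/2! − ··· + (−1)^6/6!) = 265.
P = 265/720 = 53/144.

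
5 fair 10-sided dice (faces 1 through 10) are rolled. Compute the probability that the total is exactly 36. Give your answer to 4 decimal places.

There are 10^5 = 100000 equally likely outcomes.
The number of ordered 5-tuples from {1,…,10} summing to 36 is 2710.
P(sum = 36) = 2710/100000 = 271/10000 ≈ 0.0271.

0.0271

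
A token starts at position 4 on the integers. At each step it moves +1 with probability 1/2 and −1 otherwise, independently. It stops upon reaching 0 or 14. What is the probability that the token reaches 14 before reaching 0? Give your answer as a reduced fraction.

2/7

With a fair step, P(i) = ½P(i−1) + ½P(i+1) with P(0)=0, P(14)=1 has the linear solution P(i) = i/14.
P(4) = 4/14 = 2/7.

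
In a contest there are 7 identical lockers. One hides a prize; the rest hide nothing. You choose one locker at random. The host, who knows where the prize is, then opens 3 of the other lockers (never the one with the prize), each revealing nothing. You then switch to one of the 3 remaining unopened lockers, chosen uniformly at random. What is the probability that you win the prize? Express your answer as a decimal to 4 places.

Your original locker holds the prize with probability 1/7, so the other 6 collectively hold it with probability 6/7.
The host can always find 3 empty lockers to open, so the reveals don't change that 6/7; it is now spread over the 3 remaining unopened lockers.
P(win by switching) = (6/7) · (1/3) = 2/7 ≈ 0.2857.

0.2857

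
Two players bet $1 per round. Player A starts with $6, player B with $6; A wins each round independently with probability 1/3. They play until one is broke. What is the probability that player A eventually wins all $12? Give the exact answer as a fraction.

1/65

Let r = q/p = (2/3)/(1/3) = 2. The recurrence P(i) = p·P(i+1) + q·P(i−1) with P(0)=0, P(12)=1 gives P(i) = (1 − r^i)/(1 − r^12).
P(6) = (1 − (2)^6) / (1 − (2)^12) = 1/65.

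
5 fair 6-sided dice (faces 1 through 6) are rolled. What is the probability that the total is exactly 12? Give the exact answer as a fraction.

305/7776

There are 6^5 = 7776 equally likely outcomes.
The number of ordered 5-tuples from {1,…,6} summing to 12 is 305.
P(sum = 12) = 305/7776.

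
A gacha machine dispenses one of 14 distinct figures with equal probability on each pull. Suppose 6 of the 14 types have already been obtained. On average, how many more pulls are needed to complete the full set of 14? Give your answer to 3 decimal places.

Starting from 6 distinct types, each trial gives a new one with probability (14−i)/14 when i types are held, so the wait for the next new type is 14/(14−i).
E = 14/8 + 14/7 + 14/6 + 14/5 + 14/4 + 14/3 + 14/2 + 14/1 = 761/20 ≈ 38.050.

38.050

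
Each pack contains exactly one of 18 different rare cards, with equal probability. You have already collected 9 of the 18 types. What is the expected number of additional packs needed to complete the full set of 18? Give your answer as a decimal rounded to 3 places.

50.921

Starting from 9 distinct types, each trial gives a new one with probability (18−i)/18 when i types are held, so the wait for the next new type is 18/(18−i).
E = 18/9 + 18/8 + 18/7 + 18/6 + 18/5 + 18/4 + 18/3 + 18/2 + 18/1 = 7129/140 ≈ 50.921.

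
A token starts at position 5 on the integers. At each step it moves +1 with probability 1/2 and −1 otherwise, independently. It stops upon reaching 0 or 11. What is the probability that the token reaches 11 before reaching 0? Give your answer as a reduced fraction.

5/11

With a fair step, P(i) = ½P(i−1) + ½P(i+1) with P(0)=0, P(11)=1 has the linear solution P(i) = i/11.
P(5) = 5/11.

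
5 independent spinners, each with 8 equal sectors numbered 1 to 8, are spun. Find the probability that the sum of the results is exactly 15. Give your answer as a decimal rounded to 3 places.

There are 8^5 = 32768 equally likely outcomes.
The number of ordered 5-tuples from {1,…,8} summing to 15 is 926.
P(sum = 15) = 926/32768 = 463/16384 ≈ 0.028.

0.028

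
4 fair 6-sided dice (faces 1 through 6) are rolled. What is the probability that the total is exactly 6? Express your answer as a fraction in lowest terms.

There are 6^4 = 1296 equally likely outcomes.
The number of ordered 4-tuples from {1,…,6} summing to 6 is 10.
P(sum = 6) = 10/1296 = 5/648.

5/648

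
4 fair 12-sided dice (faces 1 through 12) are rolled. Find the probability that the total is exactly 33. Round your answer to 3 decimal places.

0.035

There are 12^4 = 20736 equally likely outcomes.
The number of ordered 4-tuples from {1,…,12} summing to 33 is 736.
P(sum = 33) = 736/20736 = 23/648 ≈ 0.035.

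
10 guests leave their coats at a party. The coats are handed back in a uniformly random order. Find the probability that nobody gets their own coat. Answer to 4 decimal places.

This is the derangement probability: permutations of 10 with no fixed point.
D(10) = 10! · (1 − 1/1! + 1/2! − ··· + (−1)^10/10!) = 1334961.
P = 1334961/3628800 = 16481/44800 ≈ 0.3679.

0.3679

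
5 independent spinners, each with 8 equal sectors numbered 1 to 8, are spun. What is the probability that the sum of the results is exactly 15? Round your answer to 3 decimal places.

0.028

There are 8^5 = 32768 equally likely outcomes.
The number of ordered 5-tuples from {1,…,8} summing to 15 is 926.
P(sum = 15) = 926/32768 = 463/16384 ≈ 0.028.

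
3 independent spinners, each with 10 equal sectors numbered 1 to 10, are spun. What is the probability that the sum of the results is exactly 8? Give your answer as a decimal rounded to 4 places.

There are 10^3 = 1000 equally likely outcomes.
The number of ordered 3-tuples from {1,…,10} summing to 8 is 21.
P(sum = 8) = 21/1000 ≈ 0.0210.

0.0210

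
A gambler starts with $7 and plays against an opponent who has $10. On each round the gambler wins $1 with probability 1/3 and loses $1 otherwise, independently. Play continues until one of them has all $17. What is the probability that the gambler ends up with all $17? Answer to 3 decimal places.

0.001

Let r = q/p = (2/3)/(1/3) = 2. The recurrence P(i) = p·P(i+1) + q·P(i−1) with P(0)=0, P(17)=1 gives P(i) = (1 − r^i)/(1 − r^17).
P(7) = (1 − (2)^7) / (1 − (2)^17) = 127/131071 ≈ 0.001.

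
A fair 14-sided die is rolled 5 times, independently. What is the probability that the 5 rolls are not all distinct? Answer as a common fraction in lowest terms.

2657/4802

P(all 5 different) = 14/14 · 13/14 · ··· · 10/14 = 2145/4802.
P(at least two equal) = 1 − 2145/4802 = 2657/4802.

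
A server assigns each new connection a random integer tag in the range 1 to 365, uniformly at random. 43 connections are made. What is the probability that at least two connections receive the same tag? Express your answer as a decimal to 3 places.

0.924

It's easier to compute the probability that all 43 are distinct.
P(all distinct) = 365/365 · 364/365 · ··· · 323/365 ≈ 0.076.
So the probability of at least one match is 1 − 0.076 = 0.924.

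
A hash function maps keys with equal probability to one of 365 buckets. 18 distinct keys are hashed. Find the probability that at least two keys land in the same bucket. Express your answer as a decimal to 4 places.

0.3469

It's easier to compute the probability that all 18 are distinct.
P(all distinct) = 365/365 · 364/365 · ··· · 348/365 ≈ 0.6531.
So the probability of at least one match is 1 − 0.6531 = 0.3469.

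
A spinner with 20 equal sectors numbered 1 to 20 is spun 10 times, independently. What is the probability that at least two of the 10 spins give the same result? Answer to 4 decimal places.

P(all 10 different) = 20/20 · 19/20 · ··· · 11/20 ≈ 0.0655.
P(at least two equal) = 1 − 0.0655 = 0.9345.

0.9345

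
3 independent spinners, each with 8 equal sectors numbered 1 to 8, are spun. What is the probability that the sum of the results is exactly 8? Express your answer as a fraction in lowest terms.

21/512

There are 8^3 = 512 equally likely outcomes.
The number of ordered 3-tuples from {1,…,8} summing to 8 is 21.
P(sum = 8) = 21/512.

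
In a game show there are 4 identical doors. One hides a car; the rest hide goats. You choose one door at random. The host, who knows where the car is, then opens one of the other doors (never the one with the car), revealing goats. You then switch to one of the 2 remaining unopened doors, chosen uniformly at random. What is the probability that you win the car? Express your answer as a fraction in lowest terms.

Your original door holds the car with probability 1/4, so the other 3 collectively hold it with probability 3/4.
The host can always find an empty door to open, so this doesn't change that 3/4; it is now spread over the 2 remaining unopened doors.
P(win by switching) = (3/4) · (1/2) = 3/8.

3/8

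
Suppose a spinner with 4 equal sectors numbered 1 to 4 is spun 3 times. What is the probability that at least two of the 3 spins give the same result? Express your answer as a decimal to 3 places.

0.625

P(all 3 different) = 4/4 · 3/4 · ··· · 2/4 ≈ 0.375.
P(at least two equal) = 1 − 0.375 = 0.625.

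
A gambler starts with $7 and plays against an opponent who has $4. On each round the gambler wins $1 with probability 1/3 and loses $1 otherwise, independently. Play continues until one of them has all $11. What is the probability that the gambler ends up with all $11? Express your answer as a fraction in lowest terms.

127/2047

Let r = q/p = (2/3)/(1/3) = 2. The recurrence P(i) = p·P(i+1) + q·P(i−1) with P(0)=0, P(11)=1 gives P(i) = (1 − r^i)/(1 − r^11).
P(7) = (1 − (2)^7) / (1 − (2)^11) = 127/2047.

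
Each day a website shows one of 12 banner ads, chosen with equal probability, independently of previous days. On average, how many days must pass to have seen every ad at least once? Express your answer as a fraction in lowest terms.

86021/2310

After i distinct types are collected, each trial gives a new one with probability (12−i)/12, so the expected wait for the next new type is 12/(12−i).
E = 12/12 + 12/11 + 12/10 + 12/9 + 12/8 + 12/7 + 12/6 + 12/5 + 12/4 + 12/3 + 12/2 + 12/1 = 86021/2310.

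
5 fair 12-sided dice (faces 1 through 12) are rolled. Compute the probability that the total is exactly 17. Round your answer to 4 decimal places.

0.0073

There are 12^5 = 248832 equally likely outcomes.
The number of ordered 5-tuples from {1,…,12} summing to 17 is 1815.
P(sum = 17) = 1815/248832 = 605/82944 ≈ 0.0073.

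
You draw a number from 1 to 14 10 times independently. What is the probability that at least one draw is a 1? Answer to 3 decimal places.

P(no draw is a 1) = (13/14)^10 ≈ 0.477.
P(at least one) = 1 − 0.477 = 0.523.

0.523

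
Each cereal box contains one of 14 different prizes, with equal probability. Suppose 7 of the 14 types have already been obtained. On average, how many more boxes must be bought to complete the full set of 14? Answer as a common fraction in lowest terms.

363/10

Starting from 7 distinct types, each trial gives a new one with probability (14−i)/14 when i types are held, so the wait for the next new type is 14/(14−i).
E = 14/7 + 14/6 + 14/5 + 14/4 + 14/3 + 14/2 + 14/1 = 363/10.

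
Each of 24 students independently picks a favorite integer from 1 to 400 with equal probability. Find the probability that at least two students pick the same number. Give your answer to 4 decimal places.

0.5054

It's easier to compute the probability that all 24 are distinct.
P(all distinct) = 400/400 · 399/400 · ··· · 377/400 ≈ 0.4946.
So the probability of at least one match is 1 − 0.4946 = 0.5054.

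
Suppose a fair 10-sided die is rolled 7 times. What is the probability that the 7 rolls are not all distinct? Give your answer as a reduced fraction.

P(all 7 different) = 10/10 · 9/10 · ··· · 4/10 = 189/3125.
P(at least two equal) = 1 − 189/3125 = 2936/3125.

2936/3125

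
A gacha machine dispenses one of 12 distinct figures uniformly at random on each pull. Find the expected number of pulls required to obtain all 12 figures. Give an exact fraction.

After i distinct types are collected, each trial gives a new one with probability (12−i)/12, so the expected wait for the next new type is 12/(12−i).
E = 12/12 + 12/11 + 12/10 + 12/9 + 12/8 + 12/7 + 12/6 + 12/5 + 12/4 + 12/3 + 12/2 + 12/1 = 86021/2310.

86021/2310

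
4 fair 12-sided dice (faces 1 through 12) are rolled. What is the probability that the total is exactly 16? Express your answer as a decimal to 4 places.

0.0217

There are 12^4 = 20736 equally likely outcomes.
The number of ordered 4-tuples from {1,…,12} summing to 16 is 451.
P(sum = 16) = 451/20736 ≈ 0.0217.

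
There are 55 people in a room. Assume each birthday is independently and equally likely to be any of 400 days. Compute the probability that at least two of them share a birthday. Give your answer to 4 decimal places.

It's easier to compute the probability that all 55 are distinct.
P(all distinct) = 400/400 · 399/400 · ··· · 346/400 ≈ 0.0204.
So the probability of at least one match is 1 − 0.0204 = 0.9796.

0.9796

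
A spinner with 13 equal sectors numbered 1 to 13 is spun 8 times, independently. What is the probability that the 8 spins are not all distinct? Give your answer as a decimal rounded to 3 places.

0.936

P(all 8 different) = 13/13 · 12/13 · ··· · 6/13 ≈ 0.064.
P(at least two equal) = 1 − 0.064 = 0.936.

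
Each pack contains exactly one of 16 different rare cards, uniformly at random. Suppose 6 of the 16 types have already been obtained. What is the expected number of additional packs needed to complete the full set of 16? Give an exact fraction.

Starting from 6 distinct types, each trial gives a new one with probability (16−i)/16 when i types are held, so the wait for the next new type is 16/(16−i).
E = 16/10 + 16/9 + 16/8 + 16/7 + 16/6 + 16/5 + 16/4 + 16/3 + 16/2 + 16/1 = 14762/315.

14762/315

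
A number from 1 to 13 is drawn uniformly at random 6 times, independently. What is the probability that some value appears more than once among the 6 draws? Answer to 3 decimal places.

P(all 6 different) = 13/13 · 12/13 · ··· · 8/13 ≈ 0.256.
P(at least two equal) = 1 − 0.256 = 0.744.

0.744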